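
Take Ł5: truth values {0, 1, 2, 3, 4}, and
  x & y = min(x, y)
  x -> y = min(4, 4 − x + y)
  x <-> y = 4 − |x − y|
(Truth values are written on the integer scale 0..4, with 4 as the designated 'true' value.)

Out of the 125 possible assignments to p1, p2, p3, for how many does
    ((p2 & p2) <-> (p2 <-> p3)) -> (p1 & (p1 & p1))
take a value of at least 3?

84

value 4: 61 assignments (counts)
value 3: 23 assignments (counts)
value 2: 20 assignments
value 1: 14 assignments
value 0: 7 assignments
So 84 of the 125 assignments meet the threshold.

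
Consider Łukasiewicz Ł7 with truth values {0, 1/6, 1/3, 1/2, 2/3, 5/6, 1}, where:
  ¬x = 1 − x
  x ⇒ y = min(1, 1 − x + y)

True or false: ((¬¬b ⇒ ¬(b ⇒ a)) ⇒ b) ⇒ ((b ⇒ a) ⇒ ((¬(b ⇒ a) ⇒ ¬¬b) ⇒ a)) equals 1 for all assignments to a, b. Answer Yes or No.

No

Counterexample: take a = 1/6, b = 1/6.
¬b = ¬1/6 = 5/6
¬¬b = ¬5/6 = 1/6
b ⇒ a = 1/6 ⇒ 1/6 = 1
¬(b ⇒ a) = ¬1 = 0
¬¬b ⇒ ¬(b ⇒ a) = 1/6 ⇒ 0 = 5/6
(¬¬b ⇒ ¬(b ⇒ a)) ⇒ b = 5/6 ⇒ 1/6 = 1/3
b ⇒ a = 1/6 ⇒ 1/6 = 1
b ⇒ a = 1/6 ⇒ 1/6 = 1
¬(b ⇒ a) = ¬1 = 0
¬b = ¬1/6 = 5/6
¬¬b = ¬5/6 = 1/6
¬(b ⇒ a) ⇒ ¬¬b = 0 ⇒ 1/6 = 1
(¬(b ⇒ a) ⇒ ¬¬b) ⇒ a = 1 ⇒ 1/6 = 1/6
(b ⇒ a) ⇒ ((¬(b ⇒ a) ⇒ ¬¬b) ⇒ a) = 1 ⇒ 1/6 = 1/6
((¬¬b ⇒ ¬(b ⇒ a)) ⇒ b) ⇒ ((b ⇒ a) ⇒ ((¬(b ⇒ a) ⇒ ¬¬b) ⇒ a)) = 1/3 ⇒ 1/6 = 5/6
This gives 5/6 ≠ 1.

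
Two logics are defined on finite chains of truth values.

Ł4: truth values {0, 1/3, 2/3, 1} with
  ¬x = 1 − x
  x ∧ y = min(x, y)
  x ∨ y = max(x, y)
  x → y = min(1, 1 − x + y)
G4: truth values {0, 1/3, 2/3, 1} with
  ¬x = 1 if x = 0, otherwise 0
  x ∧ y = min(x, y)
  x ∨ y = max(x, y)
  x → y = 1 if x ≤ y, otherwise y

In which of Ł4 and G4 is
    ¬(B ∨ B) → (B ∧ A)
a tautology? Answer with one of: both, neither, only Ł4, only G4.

In Ł4: at A = 0, B = 0 the value is 0 — not a tautology.
In G4: at A = 0, B = 0 the value is 0 — not a tautology.

neither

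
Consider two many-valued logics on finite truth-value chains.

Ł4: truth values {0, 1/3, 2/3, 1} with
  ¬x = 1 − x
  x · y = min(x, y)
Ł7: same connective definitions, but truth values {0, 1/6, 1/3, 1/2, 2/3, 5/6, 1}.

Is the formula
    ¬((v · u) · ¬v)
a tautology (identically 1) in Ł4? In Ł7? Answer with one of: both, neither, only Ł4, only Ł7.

neither

In Ł4: at u = 1/3, v = 1/3 the value is 2/3 — not a tautology.
In Ł7: at u = 1/6, v = 1/6 the value is 5/6 — not a tautology.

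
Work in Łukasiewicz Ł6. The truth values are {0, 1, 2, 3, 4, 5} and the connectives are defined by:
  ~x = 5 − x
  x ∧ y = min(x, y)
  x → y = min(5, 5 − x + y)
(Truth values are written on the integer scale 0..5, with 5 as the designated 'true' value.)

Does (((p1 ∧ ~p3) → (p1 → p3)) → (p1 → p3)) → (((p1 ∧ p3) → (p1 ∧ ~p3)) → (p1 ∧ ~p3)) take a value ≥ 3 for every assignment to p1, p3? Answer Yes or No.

Counterexample: take p1 = 0, p3 = 0.
~p3 = ~0 = 5
p1 ∧ ~p3 = 0 ∧ 5 = 0
p1 → p3 = 0 → 0 = 5
(p1 ∧ ~p3) → (p1 → p3) = 0 → 5 = 5
p1 → p3 = 0 → 0 = 5
((p1 ∧ ~p3) → (p1 → p3)) → (p1 → p3) = 5 → 5 = 5
p1 ∧ p3 = 0 ∧ 0 = 0
~p3 = ~0 = 5
p1 ∧ ~p3 = 0 ∧ 5 = 0
(p1 ∧ p3) → (p1 ∧ ~p3) = 0 → 0 = 5
~p3 = ~0 = 5
p1 ∧ ~p3 = 0 ∧ 5 = 0
((p1 ∧ p3) → (p1 ∧ ~p3)) → (p1 ∧ ~p3) = 5 → 0 = 0
(((p1 ∧ ~p3) → (p1 → p3)) → (p1 → p3)) → (((p1 ∧ p3) → (p1 ∧ ~p3)) → (p1 ∧ ~p3)) = 5 → 0 = 0
This gives 0, which is below 3.

No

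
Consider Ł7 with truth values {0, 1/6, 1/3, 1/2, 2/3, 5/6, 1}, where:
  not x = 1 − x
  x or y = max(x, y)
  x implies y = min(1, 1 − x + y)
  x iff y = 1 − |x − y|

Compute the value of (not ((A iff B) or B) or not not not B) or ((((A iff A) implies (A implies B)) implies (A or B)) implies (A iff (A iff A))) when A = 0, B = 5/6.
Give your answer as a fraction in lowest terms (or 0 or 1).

1/6

A iff B = 0 iff 5/6 = 1/6
(A iff B) or B = 1/6 or 5/6 = 5/6
not ((A iff B) or B) = not 5/6 = 1/6
not B = not 5/6 = 1/6
not not B = not 1/6 = 5/6
not not not B = not 5/6 = 1/6
not ((A iff B) or B) or not not not B = 1/6 or 1/6 = 1/6
A iff A = 0 iff 0 = 1
A implies B = 0 implies 5/6 = 1
(A iff A) implies (A implies B) = 1 implies 1 = 1
A or B = 0 or 5/6 = 5/6
((A iff A) implies (A implies B)) implies (A or B) = 1 implies 5/6 = 5/6
A iff A = 0 iff 0 = 1
A iff (A iff A) = 0 iff 1 = 0
(((A iff A) implies (A implies B)) implies (A or B)) implies (A iff (A iff A)) = 5/6 implies 0 = 1/6
(not ((A iff B) or B) or not not not B) or ((((A iff A) implies (A implies B)) implies (A or B)) implies (A iff (A iff A))) = 1/6 or 1/6 = 1/6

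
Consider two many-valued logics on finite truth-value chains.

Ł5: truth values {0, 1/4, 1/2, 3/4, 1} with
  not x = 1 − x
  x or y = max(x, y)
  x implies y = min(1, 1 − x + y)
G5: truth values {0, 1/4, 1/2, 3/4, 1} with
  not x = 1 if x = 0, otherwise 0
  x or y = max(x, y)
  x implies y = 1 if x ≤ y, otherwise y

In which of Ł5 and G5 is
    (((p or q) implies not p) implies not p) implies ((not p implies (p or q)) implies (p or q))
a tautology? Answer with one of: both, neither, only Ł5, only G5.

only Ł5

In Ł5: every assignment gives 1 — tautology.
In G5: at p = 1/4, q = 0 the value is 1/4 — not a tautology.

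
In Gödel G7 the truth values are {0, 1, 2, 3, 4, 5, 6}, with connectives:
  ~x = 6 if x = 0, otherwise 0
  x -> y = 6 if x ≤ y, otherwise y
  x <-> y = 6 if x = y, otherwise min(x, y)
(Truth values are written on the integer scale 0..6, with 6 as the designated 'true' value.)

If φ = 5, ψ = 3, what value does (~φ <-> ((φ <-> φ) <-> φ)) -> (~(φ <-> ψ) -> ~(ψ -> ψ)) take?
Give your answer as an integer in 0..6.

6

~φ = ~5 = 0
φ <-> φ = 5 <-> 5 = 6
(φ <-> φ) <-> φ = 6 <-> 5 = 5
~φ <-> ((φ <-> φ) <-> φ) = 0 <-> 5 = 0
φ <-> ψ = 5 <-> 3 = 3
~(φ <-> ψ) = ~3 = 0
ψ -> ψ = 3 -> 3 = 6
~(ψ -> ψ) = ~6 = 0
~(φ <-> ψ) -> ~(ψ -> ψ) = 0 -> 0 = 6
(~φ <-> ((φ <-> φ) <-> φ)) -> (~(φ <-> ψ) -> ~(ψ -> ψ)) = 0 -> 6 = 6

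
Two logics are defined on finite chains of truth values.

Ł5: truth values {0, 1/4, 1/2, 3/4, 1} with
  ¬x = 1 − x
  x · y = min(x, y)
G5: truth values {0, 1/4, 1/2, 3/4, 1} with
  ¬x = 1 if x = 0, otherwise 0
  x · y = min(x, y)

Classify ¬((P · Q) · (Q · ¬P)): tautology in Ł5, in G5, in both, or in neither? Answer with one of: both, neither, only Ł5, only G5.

only G5

In Ł5: at P = 1/4, Q = 1/4 the value is 3/4 — not a tautology.
In G5: every assignment gives 1 — tautology.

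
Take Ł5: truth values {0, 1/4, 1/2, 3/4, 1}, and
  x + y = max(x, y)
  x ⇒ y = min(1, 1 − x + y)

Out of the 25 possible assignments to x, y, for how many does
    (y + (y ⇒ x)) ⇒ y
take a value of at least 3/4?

value 1: 9 assignments (counts)
value 3/4: 3 assignments (counts)
value 1/2: 4 assignments
value 1/4: 4 assignments
value 0: 5 assignments
So 12 of the 25 assignments meet the threshold.

12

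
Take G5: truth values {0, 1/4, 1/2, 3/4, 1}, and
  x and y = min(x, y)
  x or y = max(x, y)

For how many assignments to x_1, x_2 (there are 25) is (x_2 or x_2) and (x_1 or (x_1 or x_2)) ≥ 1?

5

value 1: 5 assignments (counts)
value 3/4: 5 assignments
value 1/2: 5 assignments
value 1/4: 5 assignments
value 0: 5 assignments
So 5 of the 25 assignments meet the threshold.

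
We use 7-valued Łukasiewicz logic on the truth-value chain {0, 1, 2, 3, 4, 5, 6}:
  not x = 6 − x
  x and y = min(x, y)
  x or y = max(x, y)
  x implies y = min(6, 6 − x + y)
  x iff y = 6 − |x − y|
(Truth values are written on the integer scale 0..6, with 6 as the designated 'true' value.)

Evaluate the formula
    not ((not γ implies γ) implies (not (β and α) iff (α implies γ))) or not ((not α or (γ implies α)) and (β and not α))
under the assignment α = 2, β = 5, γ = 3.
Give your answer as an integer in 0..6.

not γ = not 3 = 3
not γ implies γ = 3 implies 3 = 6
β and α = 5 and 2 = 2
not (β and α) = not 2 = 4
α implies γ = 2 implies 3 = 6
not (β and α) iff (α implies γ) = 4 iff 6 = 4
(not γ implies γ) implies (not (β and α) iff (α implies γ)) = 6 implies 4 = 4
not ((not γ implies γ) implies (not (β and α) iff (α implies γ))) = not 4 = 2
not α = not 2 = 4
γ implies α = 3 implies 2 = 5
not α or (γ implies α) = 4 or 5 = 5
not α = not 2 = 4
β and not α = 5 and 4 = 4
(not α or (γ implies α)) and (β and not α) = 5 and 4 = 4
not ((not α or (γ implies α)) and (β and not α)) = not 4 = 2
not ((not γ implies γ) implies (not (β and α) iff (α implies γ))) or not ((not α or (γ implies α)) and (β and not α)) = 2 or 2 = 2

2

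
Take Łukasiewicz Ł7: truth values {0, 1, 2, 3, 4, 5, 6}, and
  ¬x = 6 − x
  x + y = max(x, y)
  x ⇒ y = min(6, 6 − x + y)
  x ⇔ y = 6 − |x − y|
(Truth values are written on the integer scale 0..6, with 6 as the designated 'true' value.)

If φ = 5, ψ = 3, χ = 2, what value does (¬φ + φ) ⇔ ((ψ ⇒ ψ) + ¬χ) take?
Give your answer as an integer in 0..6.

5

¬φ = ¬5 = 1
¬φ + φ = 1 + 5 = 5
ψ ⇒ ψ = 3 ⇒ 3 = 6
¬χ = ¬2 = 4
(ψ ⇒ ψ) + ¬χ = 6 + 4 = 6
(¬φ + φ) ⇔ ((ψ ⇒ ψ) + ¬χ) = 5 ⇔ 6 = 5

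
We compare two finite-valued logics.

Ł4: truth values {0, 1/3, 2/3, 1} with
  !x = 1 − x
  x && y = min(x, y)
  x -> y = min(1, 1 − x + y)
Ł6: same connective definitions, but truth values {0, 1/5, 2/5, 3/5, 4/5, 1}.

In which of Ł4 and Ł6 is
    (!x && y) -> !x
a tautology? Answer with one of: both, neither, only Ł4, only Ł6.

both

In Ł4: every assignment gives 1 — tautology.
In Ł6: every assignment gives 1 — tautology.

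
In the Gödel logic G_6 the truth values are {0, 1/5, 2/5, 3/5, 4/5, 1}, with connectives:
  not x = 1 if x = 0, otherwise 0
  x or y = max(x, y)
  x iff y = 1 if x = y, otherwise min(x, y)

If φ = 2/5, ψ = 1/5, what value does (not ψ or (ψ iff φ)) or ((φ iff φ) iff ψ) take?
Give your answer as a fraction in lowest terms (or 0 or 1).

not ψ = not 1/5 = 0
ψ iff φ = 1/5 iff 2/5 = 1/5
not ψ or (ψ iff φ) = 0 or 1/5 = 1/5
φ iff φ = 2/5 iff 2/5 = 1
(φ iff φ) iff ψ = 1 iff 1/5 = 1/5
(not ψ or (ψ iff φ)) or ((φ iff φ) iff ψ) = 1/5 or 1/5 = 1/5

1/5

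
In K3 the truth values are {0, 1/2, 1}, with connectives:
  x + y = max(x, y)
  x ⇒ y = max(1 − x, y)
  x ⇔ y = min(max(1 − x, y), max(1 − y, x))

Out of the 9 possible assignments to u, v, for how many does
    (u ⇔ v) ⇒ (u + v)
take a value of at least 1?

5

u = 0, v = 0 ↦ 0  <
u = 0, v = 1/2 ↦ 1/2  <
u = 0, v = 1 ↦ 1  ≥
u = 1/2, v = 0 ↦ 1/2  <
u = 1/2, v = 1/2 ↦ 1/2  <
u = 1/2, v = 1 ↦ 1  ≥
u = 1, v = 0 ↦ 1  ≥
u = 1, v = 1/2 ↦ 1  ≥
u = 1, v = 1 ↦ 1  ≥
So 5 of the 9 assignments meet the threshold.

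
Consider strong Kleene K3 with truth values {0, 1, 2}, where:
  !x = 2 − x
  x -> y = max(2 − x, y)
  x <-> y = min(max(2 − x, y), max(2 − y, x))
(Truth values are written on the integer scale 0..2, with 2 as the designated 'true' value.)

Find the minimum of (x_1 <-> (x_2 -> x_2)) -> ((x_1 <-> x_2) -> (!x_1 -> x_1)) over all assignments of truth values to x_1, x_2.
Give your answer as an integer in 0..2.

Take x_1 = 0, x_2 = 1:
x_2 -> x_2 = 1 -> 1 = 1
x_1 <-> (x_2 -> x_2) = 0 <-> 1 = 1
x_1 <-> x_2 = 0 <-> 1 = 1
!x_1 = !0 = 2
!x_1 -> x_1 = 2 -> 0 = 0
(x_1 <-> x_2) -> (!x_1 -> x_1) = 1 -> 0 = 1
(x_1 <-> (x_2 -> x_2)) -> ((x_1 <-> x_2) -> (!x_1 -> x_1)) = 1 -> 1 = 1
No assignment yields a value below 1, so this is the minimum.

1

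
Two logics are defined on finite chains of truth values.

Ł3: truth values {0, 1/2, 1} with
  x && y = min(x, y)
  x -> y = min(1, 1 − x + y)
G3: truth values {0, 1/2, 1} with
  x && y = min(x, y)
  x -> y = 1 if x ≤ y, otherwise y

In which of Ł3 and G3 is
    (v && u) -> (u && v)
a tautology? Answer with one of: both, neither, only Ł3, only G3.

In Ł3: every assignment gives 1 — tautology.
In G3: every assignment gives 1 — tautology.

both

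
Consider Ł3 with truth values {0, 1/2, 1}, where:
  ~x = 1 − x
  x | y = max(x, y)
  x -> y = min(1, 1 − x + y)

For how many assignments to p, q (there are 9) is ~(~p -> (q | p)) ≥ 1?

1

p = 0, q = 0 ↦ 1  ≥
p = 0, q = 1/2 ↦ 1/2  <
p = 0, q = 1 ↦ 0  <
p = 1/2, q = 0 ↦ 0  <
p = 1/2, q = 1/2 ↦ 0  <
p = 1/2, q = 1 ↦ 0  <
p = 1, q = 0 ↦ 0  <
p = 1, q = 1/2 ↦ 0  <
p = 1, q = 1 ↦ 0  <
So 1 of the 9 assignments meets the threshold.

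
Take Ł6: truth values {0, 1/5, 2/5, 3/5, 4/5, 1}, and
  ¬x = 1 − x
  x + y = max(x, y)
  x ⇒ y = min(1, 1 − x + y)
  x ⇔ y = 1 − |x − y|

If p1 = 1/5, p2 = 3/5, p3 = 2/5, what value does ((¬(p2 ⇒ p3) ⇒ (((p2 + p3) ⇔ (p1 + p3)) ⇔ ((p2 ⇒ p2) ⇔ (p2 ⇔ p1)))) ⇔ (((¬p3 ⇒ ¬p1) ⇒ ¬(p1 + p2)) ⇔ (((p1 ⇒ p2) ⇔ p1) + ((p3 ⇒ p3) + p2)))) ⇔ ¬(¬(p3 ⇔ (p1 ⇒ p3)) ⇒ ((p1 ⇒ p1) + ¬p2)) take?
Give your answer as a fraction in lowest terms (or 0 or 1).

3/5

p2 ⇒ p3 = 3/5 ⇒ 2/5 = 4/5
¬(p2 ⇒ p3) = ¬4/5 = 1/5
p2 + p3 = 3/5 + 2/5 = 3/5
p1 + p3 = 1/5 + 2/5 = 2/5
(p2 + p3) ⇔ (p1 + p3) = 3/5 ⇔ 2/5 = 4/5
p2 ⇒ p2 = 3/5 ⇒ 3/5 = 1
p2 ⇔ p1 = 3/5 ⇔ 1/5 = 3/5
(p2 ⇒ p2) ⇔ (p2 ⇔ p1) = 1 ⇔ 3/5 = 3/5
((p2 + p3) ⇔ (p1 + p3)) ⇔ ((p2 ⇒ p2) ⇔ (p2 ⇔ p1)) = 4/5 ⇔ 3/5 = 4/5
¬(p2 ⇒ p3) ⇒ (((p2 + p3) ⇔ (p1 + p3)) ⇔ ((p2 ⇒ p2) ⇔ (p2 ⇔ p1))) = 1/5 ⇒ 4/5 = 1
¬p3 = ¬2/5 = 3/5
¬p1 = ¬1/5 = 4/5
¬p3 ⇒ ¬p1 = 3/5 ⇒ 4/5 = 1
p1 + p2 = 1/5 + 3/5 = 3/5
¬(p1 + p2) = ¬3/5 = 2/5
(¬p3 ⇒ ¬p1) ⇒ ¬(p1 + p2) = 1 ⇒ 2/5 = 2/5
p1 ⇒ p2 = 1/5 ⇒ 3/5 = 1
(p1 ⇒ p2) ⇔ p1 = 1 ⇔ 1/5 = 1/5
p3 ⇒ p3 = 2/5 ⇒ 2/5 = 1
(p3 ⇒ p3) + p2 = 1 + 3/5 = 1
((p1 ⇒ p2) ⇔ p1) + ((p3 ⇒ p3) + p2) = 1/5 + 1 = 1
((¬p3 ⇒ ¬p1) ⇒ ¬(p1 + p2)) ⇔ (((p1 ⇒ p2) ⇔ p1) + ((p3 ⇒ p3) + p2)) = 2/5 ⇔ 1 = 2/5
(¬(p2 ⇒ p3) ⇒ (((p2 + p3) ⇔ (p1 + p3)) ⇔ ((p2 ⇒ p2) ⇔ (p2 ⇔ p1)))) ⇔ (((¬p3 ⇒ ¬p1) ⇒ ¬(p1 + p2)) ⇔ (((p1 ⇒ p2) ⇔ p1) + ((p3 ⇒ p3) + p2))) = 1 ⇔ 2/5 = 2/5
p1 ⇒ p3 = 1/5 ⇒ 2/5 = 1
p3 ⇔ (p1 ⇒ p3) = 2/5 ⇔ 1 = 2/5
¬(p3 ⇔ (p1 ⇒ p3)) = ¬2/5 = 3/5
p1 ⇒ p1 = 1/5 ⇒ 1/5 = 1
¬p2 = ¬3/5 = 2/5
(p1 ⇒ p1) + ¬p2 = 1 + 2/5 = 1
¬(p3 ⇔ (p1 ⇒ p3)) ⇒ ((p1 ⇒ p1) + ¬p2) = 3/5 ⇒ 1 = 1
¬(¬(p3 ⇔ (p1 ⇒ p3)) ⇒ ((p1 ⇒ p1) + ¬p2)) = ¬1 = 0
((¬(p2 ⇒ p3) ⇒ (((p2 + p3) ⇔ (p1 + p3)) ⇔ ((p2 ⇒ p2) ⇔ (p2 ⇔ p1)))) ⇔ (((¬p3 ⇒ ¬p1) ⇒ ¬(p1 + p2)) ⇔ (((p1 ⇒ p2) ⇔ p1) + ((p3 ⇒ p3) + p2)))) ⇔ ¬(¬(p3 ⇔ (p1 ⇒ p3)) ⇒ ((p1 ⇒ p1) + ¬p2)) = 2/5 ⇔ 0 = 3/5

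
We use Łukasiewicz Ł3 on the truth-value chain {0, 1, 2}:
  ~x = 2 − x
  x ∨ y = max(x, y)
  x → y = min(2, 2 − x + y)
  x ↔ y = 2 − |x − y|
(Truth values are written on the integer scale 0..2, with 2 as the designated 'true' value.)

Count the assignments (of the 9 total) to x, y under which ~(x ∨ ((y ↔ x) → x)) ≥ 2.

1

x = 0, y = 0 ↦ 2  ≥
x = 0, y = 1 ↦ 1  <
x = 0, y = 2 ↦ 0  <
x = 1, y = 0 ↦ 0  <
x = 1, y = 1 ↦ 1  <
x = 1, y = 2 ↦ 0  <
x = 2, y = 0 ↦ 0  <
x = 2, y = 1 ↦ 0  <
x = 2, y = 2 ↦ 0  <
So 1 of the 9 assignments meets the threshold.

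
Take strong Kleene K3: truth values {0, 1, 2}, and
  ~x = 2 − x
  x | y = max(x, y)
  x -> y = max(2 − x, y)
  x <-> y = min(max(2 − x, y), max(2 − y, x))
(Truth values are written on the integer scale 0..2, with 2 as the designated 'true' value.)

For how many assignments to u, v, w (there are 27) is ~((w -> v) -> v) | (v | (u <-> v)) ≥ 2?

14

value 2: 14 assignments (counts)
value 1: 12 assignments
value 0: 1 assignment
So 14 of the 27 assignments meet the threshold.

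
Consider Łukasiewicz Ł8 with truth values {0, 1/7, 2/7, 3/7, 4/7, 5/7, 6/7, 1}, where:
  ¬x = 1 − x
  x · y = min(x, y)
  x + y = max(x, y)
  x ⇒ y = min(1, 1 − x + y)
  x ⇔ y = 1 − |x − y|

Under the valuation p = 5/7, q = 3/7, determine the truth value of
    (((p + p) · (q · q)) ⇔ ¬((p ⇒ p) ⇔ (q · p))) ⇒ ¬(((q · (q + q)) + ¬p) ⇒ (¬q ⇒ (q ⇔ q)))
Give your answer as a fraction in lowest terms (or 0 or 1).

1/7

p + p = 5/7 + 5/7 = 5/7
q · q = 3/7 · 3/7 = 3/7
(p + p) · (q · q) = 5/7 · 3/7 = 3/7
p ⇒ p = 5/7 ⇒ 5/7 = 1
q · p = 3/7 · 5/7 = 3/7
(p ⇒ p) ⇔ (q · p) = 1 ⇔ 3/7 = 3/7
¬((p ⇒ p) ⇔ (q · p)) = ¬3/7 = 4/7
((p + p) · (q · q)) ⇔ ¬((p ⇒ p) ⇔ (q · p)) = 3/7 ⇔ 4/7 = 6/7
q + q = 3/7 + 3/7 = 3/7
q · (q + q) = 3/7 · 3/7 = 3/7
¬p = ¬5/7 = 2/7
(q · (q + q)) + ¬p = 3/7 + 2/7 = 3/7
¬q = ¬3/7 = 4/7
q ⇔ q = 3/7 ⇔ 3/7 = 1
¬q ⇒ (q ⇔ q) = 4/7 ⇒ 1 = 1
((q · (q + q)) + ¬p) ⇒ (¬q ⇒ (q ⇔ q)) = 3/7 ⇒ 1 = 1
¬(((q · (q + q)) + ¬p) ⇒ (¬q ⇒ (q ⇔ q))) = ¬1 = 0
(((p + p) · (q · q)) ⇔ ¬((p ⇒ p) ⇔ (q · p))) ⇒ ¬(((q · (q + q)) + ¬p) ⇒ (¬q ⇒ (q ⇔ q))) = 6/7 ⇒ 0 = 1/7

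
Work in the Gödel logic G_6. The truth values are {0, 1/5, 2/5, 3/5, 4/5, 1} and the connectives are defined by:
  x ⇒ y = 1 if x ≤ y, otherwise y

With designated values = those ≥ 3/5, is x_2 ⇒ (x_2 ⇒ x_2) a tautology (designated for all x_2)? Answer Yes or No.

Yes

x_2 = 0 ↦ 1
x_2 = 1/5 ↦ 1
x_2 = 2/5 ↦ 1
x_2 = 3/5 ↦ 1
x_2 = 4/5 ↦ 1
x_2 = 1 ↦ 1
Every assignment gives a value ≥ 3/5.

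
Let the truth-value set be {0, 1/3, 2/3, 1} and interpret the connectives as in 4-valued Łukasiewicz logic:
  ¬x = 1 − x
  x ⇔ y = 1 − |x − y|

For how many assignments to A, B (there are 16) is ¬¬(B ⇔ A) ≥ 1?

A = 0, B = 0 ↦ 1  ≥
A = 0, B = 1/3 ↦ 2/3  <
A = 0, B = 2/3 ↦ 1/3  <
A = 0, B = 1 ↦ 0  <
A = 1/3, B = 0 ↦ 2/3  <
A = 1/3, B = 1/3 ↦ 1  ≥
A = 1/3, B = 2/3 ↦ 2/3  <
A = 1/3, B = 1 ↦ 1/3  <
A = 2/3, B = 0 ↦ 1/3  <
A = 2/3, B = 1/3 ↦ 2/3  <
A = 2/3, B = 2/3 ↦ 1  ≥
A = 2/3, B = 1 ↦ 2/3  <
A = 1, B = 0 ↦ 0  <
A = 1, B = 1/3 ↦ 1/3  <
A = 1, B = 2/3 ↦ 2/3  <
A = 1, B = 1 ↦ 1  ≥
So 4 of the 16 assignments meet the threshold.

4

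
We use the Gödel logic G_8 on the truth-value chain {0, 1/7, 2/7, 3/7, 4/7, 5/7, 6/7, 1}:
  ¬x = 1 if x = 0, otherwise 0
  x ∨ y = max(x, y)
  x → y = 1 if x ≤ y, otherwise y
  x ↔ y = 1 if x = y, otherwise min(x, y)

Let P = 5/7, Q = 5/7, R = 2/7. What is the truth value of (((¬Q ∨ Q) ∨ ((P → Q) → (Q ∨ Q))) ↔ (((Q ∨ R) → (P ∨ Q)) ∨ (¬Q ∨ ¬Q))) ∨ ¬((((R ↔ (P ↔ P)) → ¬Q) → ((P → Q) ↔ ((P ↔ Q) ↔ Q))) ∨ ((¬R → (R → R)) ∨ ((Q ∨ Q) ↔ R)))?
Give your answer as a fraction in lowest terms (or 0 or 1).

5/7

¬Q = ¬5/7 = 0
¬Q ∨ Q = 0 ∨ 5/7 = 5/7
P → Q = 5/7 → 5/7 = 1
Q ∨ Q = 5/7 ∨ 5/7 = 5/7
(P → Q) → (Q ∨ Q) = 1 → 5/7 = 5/7
(¬Q ∨ Q) ∨ ((P → Q) → (Q ∨ Q)) = 5/7 ∨ 5/7 = 5/7
Q ∨ R = 5/7 ∨ 2/7 = 5/7
P ∨ Q = 5/7 ∨ 5/7 = 5/7
(Q ∨ R) → (P ∨ Q) = 5/7 → 5/7 = 1
¬Q = ¬5/7 = 0
¬Q = ¬5/7 = 0
¬Q ∨ ¬Q = 0 ∨ 0 = 0
((Q ∨ R) → (P ∨ Q)) ∨ (¬Q ∨ ¬Q) = 1 ∨ 0 = 1
((¬Q ∨ Q) ∨ ((P → Q) → (Q ∨ Q))) ↔ (((Q ∨ R) → (P ∨ Q)) ∨ (¬Q ∨ ¬Q)) = 5/7 ↔ 1 = 5/7
P ↔ P = 5/7 ↔ 5/7 = 1
R ↔ (P ↔ P) = 2/7 ↔ 1 = 2/7
¬Q = ¬5/7 = 0
(R ↔ (P ↔ P)) → ¬Q = 2/7 → 0 = 0
P → Q = 5/7 → 5/7 = 1
P ↔ Q = 5/7 ↔ 5/7 = 1
(P ↔ Q) ↔ Q = 1 ↔ 5/7 = 5/7
(P → Q) ↔ ((P ↔ Q) ↔ Q) = 1 ↔ 5/7 = 5/7
((R ↔ (P ↔ P)) → ¬Q) → ((P → Q) ↔ ((P ↔ Q) ↔ Q)) = 0 → 5/7 = 1
¬R = ¬2/7 = 0
R → R = 2/7 → 2/7 = 1
¬R → (R → R) = 0 → 1 = 1
Q ∨ Q = 5/7 ∨ 5/7 = 5/7
(Q ∨ Q) ↔ R = 5/7 ↔ 2/7 = 2/7
(¬R → (R → R)) ∨ ((Q ∨ Q) ↔ R) = 1 ∨ 2/7 = 1
(((R ↔ (P ↔ P)) → ¬Q) → ((P → Q) ↔ ((P ↔ Q) ↔ Q))) ∨ ((¬R → (R → R)) ∨ ((Q ∨ Q) ↔ R)) = 1 ∨ 1 = 1
¬((((R ↔ (P ↔ P)) → ¬Q) → ((P → Q) ↔ ((P ↔ Q) ↔ Q))) ∨ ((¬R → (R → R)) ∨ ((Q ∨ Q) ↔ R))) = ¬1 = 0
(((¬Q ∨ Q) ∨ ((P → Q) → (Q ∨ Q))) ↔ (((Q ∨ R) → (P ∨ Q)) ∨ (¬Q ∨ ¬Q))) ∨ ¬((((R ↔ (P ↔ P)) → ¬Q) → ((P → Q) ↔ ((P ↔ Q) ↔ Q))) ∨ ((¬R → (R → R)) ∨ ((Q ∨ Q) ↔ R))) = 5/7 ∨ 0 = 5/7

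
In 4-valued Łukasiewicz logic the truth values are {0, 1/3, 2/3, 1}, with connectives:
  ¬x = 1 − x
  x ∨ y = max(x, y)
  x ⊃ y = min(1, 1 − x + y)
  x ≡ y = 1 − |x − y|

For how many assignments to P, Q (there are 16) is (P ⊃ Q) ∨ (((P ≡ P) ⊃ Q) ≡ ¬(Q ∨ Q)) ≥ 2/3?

P = 0, Q = 0 ↦ 1  ≥
P = 0, Q = 1/3 ↦ 1  ≥
P = 0, Q = 2/3 ↦ 1  ≥
P = 0, Q = 1 ↦ 1  ≥
P = 1/3, Q = 0 ↦ 2/3  ≥
P = 1/3, Q = 1/3 ↦ 1  ≥
P = 1/3, Q = 2/3 ↦ 1  ≥
P = 1/3, Q = 1 ↦ 1  ≥
P = 2/3, Q = 0 ↦ 1/3  <
P = 2/3, Q = 1/3 ↦ 2/3  ≥
P = 2/3, Q = 2/3 ↦ 1  ≥
P = 2/3, Q = 1 ↦ 1  ≥
P = 1, Q = 0 ↦ 0  <
P = 1, Q = 1/3 ↦ 2/3  ≥
P = 1, Q = 2/3 ↦ 2/3  ≥
P = 1, Q = 1 ↦ 1  ≥
So 14 of the 16 assignments meet the threshold.

14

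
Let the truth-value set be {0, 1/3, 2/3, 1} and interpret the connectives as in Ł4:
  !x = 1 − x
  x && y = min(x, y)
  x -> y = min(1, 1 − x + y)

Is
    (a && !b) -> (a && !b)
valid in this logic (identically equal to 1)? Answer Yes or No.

a = 0, b = 0 ↦ 1
a = 0, b = 1/3 ↦ 1
a = 0, b = 2/3 ↦ 1
a = 0, b = 1 ↦ 1
a = 1/3, b = 0 ↦ 1
a = 1/3, b = 1/3 ↦ 1
a = 1/3, b = 2/3 ↦ 1
a = 1/3, b = 1 ↦ 1
a = 2/3, b = 0 ↦ 1
a = 2/3, b = 1/3 ↦ 1
a = 2/3, b = 2/3 ↦ 1
a = 2/3, b = 1 ↦ 1
a = 1, b = 0 ↦ 1
a = 1, b = 1/3 ↦ 1
a = 1, b = 2/3 ↦ 1
a = 1, b = 1 ↦ 1
Every assignment gives a value ≥ 1.

Yes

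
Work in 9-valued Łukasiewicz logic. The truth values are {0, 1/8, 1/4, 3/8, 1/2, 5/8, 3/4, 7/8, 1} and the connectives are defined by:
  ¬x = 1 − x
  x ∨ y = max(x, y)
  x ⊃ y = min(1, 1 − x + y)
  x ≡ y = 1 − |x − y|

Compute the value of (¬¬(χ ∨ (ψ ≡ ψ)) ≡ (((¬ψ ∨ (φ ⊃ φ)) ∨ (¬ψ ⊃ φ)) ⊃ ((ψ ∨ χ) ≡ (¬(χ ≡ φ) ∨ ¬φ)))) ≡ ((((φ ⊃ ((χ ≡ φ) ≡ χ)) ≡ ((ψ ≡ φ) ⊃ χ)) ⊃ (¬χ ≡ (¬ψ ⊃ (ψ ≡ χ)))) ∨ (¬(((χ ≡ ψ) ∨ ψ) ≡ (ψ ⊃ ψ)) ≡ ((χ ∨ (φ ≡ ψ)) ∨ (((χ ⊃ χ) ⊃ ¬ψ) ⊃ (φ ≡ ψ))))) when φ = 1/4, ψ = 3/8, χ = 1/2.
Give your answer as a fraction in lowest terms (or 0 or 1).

ψ ≡ ψ = 3/8 ≡ 3/8 = 1
χ ∨ (ψ ≡ ψ) = 1/2 ∨ 1 = 1
¬(χ ∨ (ψ ≡ ψ)) = ¬1 = 0
¬¬(χ ∨ (ψ ≡ ψ)) = ¬0 = 1
¬ψ = ¬3/8 = 5/8
φ ⊃ φ = 1/4 ⊃ 1/4 = 1
¬ψ ∨ (φ ⊃ φ) = 5/8 ∨ 1 = 1
¬ψ = ¬3/8 = 5/8
¬ψ ⊃ φ = 5/8 ⊃ 1/4 = 5/8
(¬ψ ∨ (φ ⊃ φ)) ∨ (¬ψ ⊃ φ) = 1 ∨ 5/8 = 1
ψ ∨ χ = 3/8 ∨ 1/2 = 1/2
χ ≡ φ = 1/2 ≡ 1/4 = 3/4
¬(χ ≡ φ) = ¬3/4 = 1/4
¬φ = ¬1/4 = 3/4
¬(χ ≡ φ) ∨ ¬φ = 1/4 ∨ 3/4 = 3/4
(ψ ∨ χ) ≡ (¬(χ ≡ φ) ∨ ¬φ) = 1/2 ≡ 3/4 = 3/4
((¬ψ ∨ (φ ⊃ φ)) ∨ (¬ψ ⊃ φ)) ⊃ ((ψ ∨ χ) ≡ (¬(χ ≡ φ) ∨ ¬φ)) = 1 ⊃ 3/4 = 3/4
¬¬(χ ∨ (ψ ≡ ψ)) ≡ (((¬ψ ∨ (φ ⊃ φ)) ∨ (¬ψ ⊃ φ)) ⊃ ((ψ ∨ χ) ≡ (¬(χ ≡ φ) ∨ ¬φ))) = 1 ≡ 3/4 = 3/4
χ ≡ φ = 1/2 ≡ 1/4 = 3/4
(χ ≡ φ) ≡ χ = 3/4 ≡ 1/2 = 3/4
φ ⊃ ((χ ≡ φ) ≡ χ) = 1/4 ⊃ 3/4 = 1
ψ ≡ φ = 3/8 ≡ 1/4 = 7/8
(ψ ≡ φ) ⊃ χ = 7/8 ⊃ 1/2 = 5/8
(φ ⊃ ((χ ≡ φ) ≡ χ)) ≡ ((ψ ≡ φ) ⊃ χ) = 1 ≡ 5/8 = 5/8
¬χ = ¬1/2 = 1/2
¬ψ = ¬3/8 = 5/8
ψ ≡ χ = 3/8 ≡ 1/2 = 7/8
¬ψ ⊃ (ψ ≡ χ) = 5/8 ⊃ 7/8 = 1
¬χ ≡ (¬ψ ⊃ (ψ ≡ χ)) = 1/2 ≡ 1 = 1/2
((φ ⊃ ((χ ≡ φ) ≡ χ)) ≡ ((ψ ≡ φ) ⊃ χ)) ⊃ (¬χ ≡ (¬ψ ⊃ (ψ ≡ χ))) = 5/8 ⊃ 1/2 = 7/8
χ ≡ ψ = 1/2 ≡ 3/8 = 7/8
(χ ≡ ψ) ∨ ψ = 7/8 ∨ 3/8 = 7/8
ψ ⊃ ψ = 3/8 ⊃ 3/8 = 1
((χ ≡ ψ) ∨ ψ) ≡ (ψ ⊃ ψ) = 7/8 ≡ 1 = 7/8
¬(((χ ≡ ψ) ∨ ψ) ≡ (ψ ⊃ ψ)) = ¬7/8 = 1/8
φ ≡ ψ = 1/4 ≡ 3/8 = 7/8
χ ∨ (φ ≡ ψ) = 1/2 ∨ 7/8 = 7/8
χ ⊃ χ = 1/2 ⊃ 1/2 = 1
¬ψ = ¬3/8 = 5/8
(χ ⊃ χ) ⊃ ¬ψ = 1 ⊃ 5/8 = 5/8
φ ≡ ψ = 1/4 ≡ 3/8 = 7/8
((χ ⊃ χ) ⊃ ¬ψ) ⊃ (φ ≡ ψ) = 5/8 ⊃ 7/8 = 1
(χ ∨ (φ ≡ ψ)) ∨ (((χ ⊃ χ) ⊃ ¬ψ) ⊃ (φ ≡ ψ)) = 7/8 ∨ 1 = 1
¬(((χ ≡ ψ) ∨ ψ) ≡ (ψ ⊃ ψ)) ≡ ((χ ∨ (φ ≡ ψ)) ∨ (((χ ⊃ χ) ⊃ ¬ψ) ⊃ (φ ≡ ψ))) = 1/8 ≡ 1 = 1/8
(((φ ⊃ ((χ ≡ φ) ≡ χ)) ≡ ((ψ ≡ φ) ⊃ χ)) ⊃ (¬χ ≡ (¬ψ ⊃ (ψ ≡ χ)))) ∨ (¬(((χ ≡ ψ) ∨ ψ) ≡ (ψ ⊃ ψ)) ≡ ((χ ∨ (φ ≡ ψ)) ∨ (((χ ⊃ χ) ⊃ ¬ψ) ⊃ (φ ≡ ψ)))) = 7/8 ∨ 1/8 = 7/8
(¬¬(χ ∨ (ψ ≡ ψ)) ≡ (((¬ψ ∨ (φ ⊃ φ)) ∨ (¬ψ ⊃ φ)) ⊃ ((ψ ∨ χ) ≡ (¬(χ ≡ φ) ∨ ¬φ)))) ≡ ((((φ ⊃ ((χ ≡ φ) ≡ χ)) ≡ ((ψ ≡ φ) ⊃ χ)) ⊃ (¬χ ≡ (¬ψ ⊃ (ψ ≡ χ)))) ∨ (¬(((χ ≡ ψ) ∨ ψ) ≡ (ψ ⊃ ψ)) ≡ ((χ ∨ (φ ≡ ψ)) ∨ (((χ ⊃ χ) ⊃ ¬ψ) ⊃ (φ ≡ ψ))))) = 3/4 ≡ 7/8 = 7/8

7/8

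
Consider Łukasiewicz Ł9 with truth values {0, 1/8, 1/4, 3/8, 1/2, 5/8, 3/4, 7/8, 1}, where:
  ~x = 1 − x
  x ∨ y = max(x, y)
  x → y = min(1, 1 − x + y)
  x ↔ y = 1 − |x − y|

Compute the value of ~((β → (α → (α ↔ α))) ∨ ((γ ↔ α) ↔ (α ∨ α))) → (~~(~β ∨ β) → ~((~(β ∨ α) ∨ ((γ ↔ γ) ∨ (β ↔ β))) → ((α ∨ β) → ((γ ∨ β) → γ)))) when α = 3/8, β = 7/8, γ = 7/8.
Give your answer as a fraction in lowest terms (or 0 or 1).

α ↔ α = 3/8 ↔ 3/8 = 1
α → (α ↔ α) = 3/8 → 1 = 1
β → (α → (α ↔ α)) = 7/8 → 1 = 1
γ ↔ α = 7/8 ↔ 3/8 = 1/2
α ∨ α = 3/8 ∨ 3/8 = 3/8
(γ ↔ α) ↔ (α ∨ α) = 1/2 ↔ 3/8 = 7/8
(β → (α → (α ↔ α))) ∨ ((γ ↔ α) ↔ (α ∨ α)) = 1 ∨ 7/8 = 1
~((β → (α → (α ↔ α))) ∨ ((γ ↔ α) ↔ (α ∨ α))) = ~1 = 0
~β = ~7/8 = 1/8
~β ∨ β = 1/8 ∨ 7/8 = 7/8
~(~β ∨ β) = ~7/8 = 1/8
~~(~β ∨ β) = ~1/8 = 7/8
β ∨ α = 7/8 ∨ 3/8 = 7/8
~(β ∨ α) = ~7/8 = 1/8
γ ↔ γ = 7/8 ↔ 7/8 = 1
β ↔ β = 7/8 ↔ 7/8 = 1
(γ ↔ γ) ∨ (β ↔ β) = 1 ∨ 1 = 1
~(β ∨ α) ∨ ((γ ↔ γ) ∨ (β ↔ β)) = 1/8 ∨ 1 = 1
α ∨ β = 3/8 ∨ 7/8 = 7/8
γ ∨ β = 7/8 ∨ 7/8 = 7/8
(γ ∨ β) → γ = 7/8 → 7/8 = 1
(α ∨ β) → ((γ ∨ β) → γ) = 7/8 → 1 = 1
(~(β ∨ α) ∨ ((γ ↔ γ) ∨ (β ↔ β))) → ((α ∨ β) → ((γ ∨ β) → γ)) = 1 → 1 = 1
~((~(β ∨ α) ∨ ((γ ↔ γ) ∨ (β ↔ β))) → ((α ∨ β) → ((γ ∨ β) → γ))) = ~1 = 0
~~(~β ∨ β) → ~((~(β ∨ α) ∨ ((γ ↔ γ) ∨ (β ↔ β))) → ((α ∨ β) → ((γ ∨ β) → γ))) = 7/8 → 0 = 1/8
~((β → (α → (α ↔ α))) ∨ ((γ ↔ α) ↔ (α ∨ α))) → (~~(~β ∨ β) → ~((~(β ∨ α) ∨ ((γ ↔ γ) ∨ (β ↔ β))) → ((α ∨ β) → ((γ ∨ β) → γ)))) = 0 → 1/8 = 1

1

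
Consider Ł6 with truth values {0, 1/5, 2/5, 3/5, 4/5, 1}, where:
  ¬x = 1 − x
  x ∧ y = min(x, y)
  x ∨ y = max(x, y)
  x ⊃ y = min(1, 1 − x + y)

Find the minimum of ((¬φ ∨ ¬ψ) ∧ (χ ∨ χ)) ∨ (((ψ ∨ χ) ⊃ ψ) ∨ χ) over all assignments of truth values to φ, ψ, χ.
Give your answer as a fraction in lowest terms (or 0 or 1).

3/5

Take φ = 0, ψ = 0, χ = 2/5:
¬φ = ¬0 = 1
¬ψ = ¬0 = 1
¬φ ∨ ¬ψ = 1 ∨ 1 = 1
χ ∨ χ = 2/5 ∨ 2/5 = 2/5
(¬φ ∨ ¬ψ) ∧ (χ ∨ χ) = 1 ∧ 2/5 = 2/5
ψ ∨ χ = 0 ∨ 2/5 = 2/5
(ψ ∨ χ) ⊃ ψ = 2/5 ⊃ 0 = 3/5
((ψ ∨ χ) ⊃ ψ) ∨ χ = 3/5 ∨ 2/5 = 3/5
((¬φ ∨ ¬ψ) ∧ (χ ∨ χ)) ∨ (((ψ ∨ χ) ⊃ ψ) ∨ χ) = 2/5 ∨ 3/5 = 3/5
No assignment yields a value below 3/5, so this is the minimum.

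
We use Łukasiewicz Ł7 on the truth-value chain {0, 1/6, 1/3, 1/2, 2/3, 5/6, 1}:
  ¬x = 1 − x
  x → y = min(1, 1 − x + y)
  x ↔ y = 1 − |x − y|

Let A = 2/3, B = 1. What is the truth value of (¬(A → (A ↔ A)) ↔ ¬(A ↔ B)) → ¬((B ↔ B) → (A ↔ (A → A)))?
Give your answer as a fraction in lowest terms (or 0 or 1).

A ↔ A = 2/3 ↔ 2/3 = 1
A → (A ↔ A) = 2/3 → 1 = 1
¬(A → (A ↔ A)) = ¬1 = 0
A ↔ B = 2/3 ↔ 1 = 2/3
¬(A ↔ B) = ¬2/3 = 1/3
¬(A → (A ↔ A)) ↔ ¬(A ↔ B) = 0 ↔ 1/3 = 2/3
B ↔ B = 1 ↔ 1 = 1
A → A = 2/3 → 2/3 = 1
A ↔ (A → A) = 2/3 ↔ 1 = 2/3
(B ↔ B) → (A ↔ (A → A)) = 1 → 2/3 = 2/3
¬((B ↔ B) → (A ↔ (A → A))) = ¬2/3 = 1/3
(¬(A → (A ↔ A)) ↔ ¬(A ↔ B)) → ¬((B ↔ B) → (A ↔ (A → A))) = 2/3 → 1/3 = 2/3

2/3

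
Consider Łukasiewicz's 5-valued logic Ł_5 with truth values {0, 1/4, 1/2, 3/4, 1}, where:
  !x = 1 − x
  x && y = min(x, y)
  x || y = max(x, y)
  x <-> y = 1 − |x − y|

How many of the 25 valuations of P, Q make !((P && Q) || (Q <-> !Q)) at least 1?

value 1: 6 assignments (counts)
value 3/4: 1 assignment
value 1/2: 9 assignments
value 1/4: 3 assignments
value 0: 6 assignments
So 6 of the 25 assignments meet the threshold.

6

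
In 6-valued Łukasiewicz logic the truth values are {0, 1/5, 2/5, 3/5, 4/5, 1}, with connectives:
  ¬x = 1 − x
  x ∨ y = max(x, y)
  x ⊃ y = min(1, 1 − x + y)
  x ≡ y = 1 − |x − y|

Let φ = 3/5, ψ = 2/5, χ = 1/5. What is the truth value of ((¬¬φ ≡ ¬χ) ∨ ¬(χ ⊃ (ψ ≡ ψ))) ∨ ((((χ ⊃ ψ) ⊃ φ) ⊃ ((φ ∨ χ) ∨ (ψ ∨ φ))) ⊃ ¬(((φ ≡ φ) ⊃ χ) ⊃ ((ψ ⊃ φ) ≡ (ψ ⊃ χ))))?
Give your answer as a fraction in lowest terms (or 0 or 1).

4/5

¬φ = ¬3/5 = 2/5
¬¬φ = ¬2/5 = 3/5
¬χ = ¬1/5 = 4/5
¬¬φ ≡ ¬χ = 3/5 ≡ 4/5 = 4/5
ψ ≡ ψ = 2/5 ≡ 2/5 = 1
χ ⊃ (ψ ≡ ψ) = 1/5 ⊃ 1 = 1
¬(χ ⊃ (ψ ≡ ψ)) = ¬1 = 0
(¬¬φ ≡ ¬χ) ∨ ¬(χ ⊃ (ψ ≡ ψ)) = 4/5 ∨ 0 = 4/5
χ ⊃ ψ = 1/5 ⊃ 2/5 = 1
(χ ⊃ ψ) ⊃ φ = 1 ⊃ 3/5 = 3/5
φ ∨ χ = 3/5 ∨ 1/5 = 3/5
ψ ∨ φ = 2/5 ∨ 3/5 = 3/5
(φ ∨ χ) ∨ (ψ ∨ φ) = 3/5 ∨ 3/5 = 3/5
((χ ⊃ ψ) ⊃ φ) ⊃ ((φ ∨ χ) ∨ (ψ ∨ φ)) = 3/5 ⊃ 3/5 = 1
φ ≡ φ = 3/5 ≡ 3/5 = 1
(φ ≡ φ) ⊃ χ = 1 ⊃ 1/5 = 1/5
ψ ⊃ φ = 2/5 ⊃ 3/5 = 1
ψ ⊃ χ = 2/5 ⊃ 1/5 = 4/5
(ψ ⊃ φ) ≡ (ψ ⊃ χ) = 1 ≡ 4/5 = 4/5
((φ ≡ φ) ⊃ χ) ⊃ ((ψ ⊃ φ) ≡ (ψ ⊃ χ)) = 1/5 ⊃ 4/5 = 1
¬(((φ ≡ φ) ⊃ χ) ⊃ ((ψ ⊃ φ) ≡ (ψ ⊃ χ))) = ¬1 = 0
(((χ ⊃ ψ) ⊃ φ) ⊃ ((φ ∨ χ) ∨ (ψ ∨ φ))) ⊃ ¬(((φ ≡ φ) ⊃ χ) ⊃ ((ψ ⊃ φ) ≡ (ψ ⊃ χ))) = 1 ⊃ 0 = 0
((¬¬φ ≡ ¬χ) ∨ ¬(χ ⊃ (ψ ≡ ψ))) ∨ ((((χ ⊃ ψ) ⊃ φ) ⊃ ((φ ∨ χ) ∨ (ψ ∨ φ))) ⊃ ¬(((φ ≡ φ) ⊃ χ) ⊃ ((ψ ⊃ φ) ≡ (ψ ⊃ χ)))) = 4/5 ∨ 0 = 4/5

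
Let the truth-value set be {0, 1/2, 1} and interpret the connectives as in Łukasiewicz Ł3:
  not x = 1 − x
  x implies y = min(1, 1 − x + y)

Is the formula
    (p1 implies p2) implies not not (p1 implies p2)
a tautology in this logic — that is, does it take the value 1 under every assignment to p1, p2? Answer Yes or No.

p1 = 0, p2 = 0 ↦ 1
p1 = 0, p2 = 1/2 ↦ 1
p1 = 0, p2 = 1 ↦ 1
p1 = 1/2, p2 = 0 ↦ 1
p1 = 1/2, p2 = 1/2 ↦ 1
p1 = 1/2, p2 = 1 ↦ 1
p1 = 1, p2 = 0 ↦ 1
p1 = 1, p2 = 1/2 ↦ 1
p1 = 1, p2 = 1 ↦ 1
Every assignment gives a value ≥ 1.

Yes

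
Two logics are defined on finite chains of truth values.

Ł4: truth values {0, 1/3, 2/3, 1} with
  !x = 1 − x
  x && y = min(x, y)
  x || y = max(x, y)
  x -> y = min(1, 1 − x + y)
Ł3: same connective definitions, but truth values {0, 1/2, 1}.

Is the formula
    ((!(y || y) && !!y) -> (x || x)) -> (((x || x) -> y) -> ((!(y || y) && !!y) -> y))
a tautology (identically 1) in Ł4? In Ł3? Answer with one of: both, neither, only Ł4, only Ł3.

both

In Ł4: every assignment gives 1 — tautology.
In Ł3: every assignment gives 1 — tautology.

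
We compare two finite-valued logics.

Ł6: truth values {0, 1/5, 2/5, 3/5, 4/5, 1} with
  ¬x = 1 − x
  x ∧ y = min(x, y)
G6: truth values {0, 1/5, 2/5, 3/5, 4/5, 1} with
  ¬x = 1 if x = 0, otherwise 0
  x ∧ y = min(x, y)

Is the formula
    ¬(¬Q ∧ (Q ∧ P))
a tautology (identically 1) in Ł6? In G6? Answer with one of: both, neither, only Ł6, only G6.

only G6

In Ł6: at P = 1/5, Q = 1/5 the value is 4/5 — not a tautology.
In G6: every assignment gives 1 — tautology.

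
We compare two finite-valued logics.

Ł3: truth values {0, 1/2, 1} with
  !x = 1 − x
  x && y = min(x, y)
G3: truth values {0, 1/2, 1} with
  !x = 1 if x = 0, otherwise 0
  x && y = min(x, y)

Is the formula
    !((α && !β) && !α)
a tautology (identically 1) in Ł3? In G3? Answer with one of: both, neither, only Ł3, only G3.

In Ł3: at α = 1/2, β = 0 the value is 1/2 — not a tautology.
In G3: every assignment gives 1 — tautology.

only G3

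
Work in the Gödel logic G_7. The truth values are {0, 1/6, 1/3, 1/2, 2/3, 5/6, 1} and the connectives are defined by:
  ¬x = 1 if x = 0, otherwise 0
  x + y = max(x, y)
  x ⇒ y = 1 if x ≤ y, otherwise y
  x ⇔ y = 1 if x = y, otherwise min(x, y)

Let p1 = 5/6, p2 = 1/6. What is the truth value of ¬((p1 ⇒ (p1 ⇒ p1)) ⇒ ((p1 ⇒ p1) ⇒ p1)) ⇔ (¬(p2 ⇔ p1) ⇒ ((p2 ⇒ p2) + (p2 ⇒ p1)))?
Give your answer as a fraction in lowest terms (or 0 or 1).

0

p1 ⇒ p1 = 5/6 ⇒ 5/6 = 1
p1 ⇒ (p1 ⇒ p1) = 5/6 ⇒ 1 = 1
p1 ⇒ p1 = 5/6 ⇒ 5/6 = 1
(p1 ⇒ p1) ⇒ p1 = 1 ⇒ 5/6 = 5/6
(p1 ⇒ (p1 ⇒ p1)) ⇒ ((p1 ⇒ p1) ⇒ p1) = 1 ⇒ 5/6 = 5/6
¬((p1 ⇒ (p1 ⇒ p1)) ⇒ ((p1 ⇒ p1) ⇒ p1)) = ¬5/6 = 0
p2 ⇔ p1 = 1/6 ⇔ 5/6 = 1/6
¬(p2 ⇔ p1) = ¬1/6 = 0
p2 ⇒ p2 = 1/6 ⇒ 1/6 = 1
p2 ⇒ p1 = 1/6 ⇒ 5/6 = 1
(p2 ⇒ p2) + (p2 ⇒ p1) = 1 + 1 = 1
¬(p2 ⇔ p1) ⇒ ((p2 ⇒ p2) + (p2 ⇒ p1)) = 0 ⇒ 1 = 1
¬((p1 ⇒ (p1 ⇒ p1)) ⇒ ((p1 ⇒ p1) ⇒ p1)) ⇔ (¬(p2 ⇔ p1) ⇒ ((p2 ⇒ p2) + (p2 ⇒ p1))) = 0 ⇔ 1 = 0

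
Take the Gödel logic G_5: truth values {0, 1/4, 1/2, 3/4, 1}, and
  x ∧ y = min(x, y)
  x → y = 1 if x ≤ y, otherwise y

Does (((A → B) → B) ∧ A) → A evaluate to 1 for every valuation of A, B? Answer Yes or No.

At A = 3/4, B = 3/4, for instance:
A → B = 3/4 → 3/4 = 1
(A → B) → B = 1 → 3/4 = 3/4
((A → B) → B) ∧ A = 3/4 ∧ 3/4 = 3/4
(((A → B) → B) ∧ A) → A = 3/4 → 3/4 = 1
and checking the remaining 24 assignments likewise gives ≥ 1 in every case.

Yes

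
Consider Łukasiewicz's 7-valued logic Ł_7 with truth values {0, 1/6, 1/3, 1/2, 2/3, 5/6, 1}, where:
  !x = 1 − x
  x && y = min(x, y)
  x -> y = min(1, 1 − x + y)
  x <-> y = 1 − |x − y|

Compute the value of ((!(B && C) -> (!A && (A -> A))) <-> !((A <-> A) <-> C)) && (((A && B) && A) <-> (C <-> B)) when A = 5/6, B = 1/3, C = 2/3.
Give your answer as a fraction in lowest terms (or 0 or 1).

2/3

B && C = 1/3 && 2/3 = 1/3
!(B && C) = !1/3 = 2/3
!A = !5/6 = 1/6
A -> A = 5/6 -> 5/6 = 1
!A && (A -> A) = 1/6 && 1 = 1/6
!(B && C) -> (!A && (A -> A)) = 2/3 -> 1/6 = 1/2
A <-> A = 5/6 <-> 5/6 = 1
(A <-> A) <-> C = 1 <-> 2/3 = 2/3
!((A <-> A) <-> C) = !2/3 = 1/3
(!(B && C) -> (!A && (A -> A))) <-> !((A <-> A) <-> C) = 1/2 <-> 1/3 = 5/6
A && B = 5/6 && 1/3 = 1/3
(A && B) && A = 1/3 && 5/6 = 1/3
C <-> B = 2/3 <-> 1/3 = 2/3
((A && B) && A) <-> (C <-> B) = 1/3 <-> 2/3 = 2/3
((!(B && C) -> (!A && (A -> A))) <-> !((A <-> A) <-> C)) && (((A && B) && A) <-> (C <-> B)) = 5/6 && 2/3 = 2/3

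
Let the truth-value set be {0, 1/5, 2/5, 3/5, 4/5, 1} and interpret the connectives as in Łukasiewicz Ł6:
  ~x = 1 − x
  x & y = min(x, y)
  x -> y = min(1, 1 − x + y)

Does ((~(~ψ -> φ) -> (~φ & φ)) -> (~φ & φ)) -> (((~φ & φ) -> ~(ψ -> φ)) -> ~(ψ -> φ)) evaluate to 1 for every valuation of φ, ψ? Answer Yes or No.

Counterexample: take φ = 0, ψ = 0.
~ψ = ~0 = 1
~ψ -> φ = 1 -> 0 = 0
~(~ψ -> φ) = ~0 = 1
~φ = ~0 = 1
~φ & φ = 1 & 0 = 0
~(~ψ -> φ) -> (~φ & φ) = 1 -> 0 = 0
~φ = ~0 = 1
~φ & φ = 1 & 0 = 0
(~(~ψ -> φ) -> (~φ & φ)) -> (~φ & φ) = 0 -> 0 = 1
~φ = ~0 = 1
~φ & φ = 1 & 0 = 0
ψ -> φ = 0 -> 0 = 1
~(ψ -> φ) = ~1 = 0
(~φ & φ) -> ~(ψ -> φ) = 0 -> 0 = 1
ψ -> φ = 0 -> 0 = 1
~(ψ -> φ) = ~1 = 0
((~φ & φ) -> ~(ψ -> φ)) -> ~(ψ -> φ) = 1 -> 0 = 0
((~(~ψ -> φ) -> (~φ & φ)) -> (~φ & φ)) -> (((~φ & φ) -> ~(ψ -> φ)) -> ~(ψ -> φ)) = 1 -> 0 = 0
This gives 0 ≠ 1.

No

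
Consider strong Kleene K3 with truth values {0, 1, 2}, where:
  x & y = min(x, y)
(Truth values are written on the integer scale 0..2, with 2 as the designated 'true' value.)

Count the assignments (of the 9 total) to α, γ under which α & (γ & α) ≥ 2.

1

α = 0, γ = 0 ↦ 0  <
α = 0, γ = 1 ↦ 0  <
α = 0, γ = 2 ↦ 0  <
α = 1, γ = 0 ↦ 0  <
α = 1, γ = 1 ↦ 1  <
α = 1, γ = 2 ↦ 1  <
α = 2, γ = 0 ↦ 0  <
α = 2, γ = 1 ↦ 1  <
α = 2, γ = 2 ↦ 2  ≥
So 1 of the 9 assignments meets the threshold.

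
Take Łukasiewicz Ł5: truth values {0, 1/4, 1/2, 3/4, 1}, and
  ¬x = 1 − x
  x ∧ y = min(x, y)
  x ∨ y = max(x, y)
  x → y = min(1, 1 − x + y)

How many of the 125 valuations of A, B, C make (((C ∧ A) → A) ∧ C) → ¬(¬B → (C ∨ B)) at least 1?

value 1: 40 assignments (counts)
value 3/4: 20 assignments
value 1/2: 20 assignments
value 1/4: 20 assignments
value 0: 25 assignments
So 40 of the 125 assignments meet the threshold.

40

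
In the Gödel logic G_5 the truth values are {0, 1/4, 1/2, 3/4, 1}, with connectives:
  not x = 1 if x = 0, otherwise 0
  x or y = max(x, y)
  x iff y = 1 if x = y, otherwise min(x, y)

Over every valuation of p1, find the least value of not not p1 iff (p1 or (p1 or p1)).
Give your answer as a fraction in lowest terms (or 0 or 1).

Take p1 = 1/4:
not p1 = not 1/4 = 0
not not p1 = not 0 = 1
p1 or p1 = 1/4 or 1/4 = 1/4
p1 or (p1 or p1) = 1/4 or 1/4 = 1/4
not not p1 iff (p1 or (p1 or p1)) = 1 iff 1/4 = 1/4
No assignment yields a value below 1/4, so this is the minimum.

1/4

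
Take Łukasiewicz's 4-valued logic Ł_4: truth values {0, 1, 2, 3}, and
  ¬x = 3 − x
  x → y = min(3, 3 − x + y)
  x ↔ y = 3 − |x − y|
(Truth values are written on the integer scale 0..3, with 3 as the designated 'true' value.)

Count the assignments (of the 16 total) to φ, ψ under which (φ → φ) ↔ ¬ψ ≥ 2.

8

φ = 0, ψ = 0 ↦ 3  ≥
φ = 0, ψ = 1 ↦ 2  ≥
φ = 0, ψ = 2 ↦ 1  <
φ = 0, ψ = 3 ↦ 0  <
φ = 1, ψ = 0 ↦ 3  ≥
φ = 1, ψ = 1 ↦ 2  ≥
φ = 1, ψ = 2 ↦ 1  <
φ = 1, ψ = 3 ↦ 0  <
φ = 2, ψ = 0 ↦ 3  ≥
φ = 2, ψ = 1 ↦ 2  ≥
φ = 2, ψ = 2 ↦ 1  <
φ = 2, ψ = 3 ↦ 0  <
φ = 3, ψ = 0 ↦ 3  ≥
φ = 3, ψ = 1 ↦ 2  ≥
φ = 3, ψ = 2 ↦ 1  <
φ = 3, ψ = 3 ↦ 0  <
So 8 of the 16 assignments meet the threshold.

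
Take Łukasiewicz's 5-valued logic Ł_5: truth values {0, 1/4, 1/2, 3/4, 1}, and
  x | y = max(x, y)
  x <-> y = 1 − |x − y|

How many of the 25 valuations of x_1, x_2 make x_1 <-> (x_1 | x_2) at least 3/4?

value 1: 15 assignments (counts)
value 3/4: 4 assignments (counts)
value 1/2: 3 assignments
value 1/4: 2 assignments
value 0: 1 assignment
So 19 of the 25 assignments meet the threshold.

19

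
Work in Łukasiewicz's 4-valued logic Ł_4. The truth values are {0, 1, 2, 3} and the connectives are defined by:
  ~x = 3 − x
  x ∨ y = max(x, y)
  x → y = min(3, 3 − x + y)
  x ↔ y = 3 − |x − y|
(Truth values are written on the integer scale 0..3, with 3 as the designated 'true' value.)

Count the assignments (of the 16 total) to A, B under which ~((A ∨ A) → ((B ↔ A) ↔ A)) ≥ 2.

A = 0, B = 0 ↦ 0  <
A = 0, B = 1 ↦ 0  <
A = 0, B = 2 ↦ 0  <
A = 0, B = 3 ↦ 0  <
A = 1, B = 0 ↦ 0  <
A = 1, B = 1 ↦ 0  <
A = 1, B = 2 ↦ 0  <
A = 1, B = 3 ↦ 0  <
A = 2, B = 0 ↦ 0  <
A = 2, B = 1 ↦ 0  <
A = 2, B = 2 ↦ 0  <
A = 2, B = 3 ↦ 0  <
A = 3, B = 0 ↦ 3  ≥
A = 3, B = 1 ↦ 2  ≥
A = 3, B = 2 ↦ 1  <
A = 3, B = 3 ↦ 0  <
So 2 of the 16 assignments meet the threshold.

2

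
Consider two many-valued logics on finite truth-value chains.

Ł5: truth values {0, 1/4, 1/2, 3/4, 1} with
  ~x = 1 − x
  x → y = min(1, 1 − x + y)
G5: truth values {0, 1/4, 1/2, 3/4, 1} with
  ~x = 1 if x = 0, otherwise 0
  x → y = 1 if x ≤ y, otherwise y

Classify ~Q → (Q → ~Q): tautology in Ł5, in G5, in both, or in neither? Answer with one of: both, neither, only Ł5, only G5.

In Ł5: every assignment gives 1 — tautology.
In G5: every assignment gives 1 — tautology.

both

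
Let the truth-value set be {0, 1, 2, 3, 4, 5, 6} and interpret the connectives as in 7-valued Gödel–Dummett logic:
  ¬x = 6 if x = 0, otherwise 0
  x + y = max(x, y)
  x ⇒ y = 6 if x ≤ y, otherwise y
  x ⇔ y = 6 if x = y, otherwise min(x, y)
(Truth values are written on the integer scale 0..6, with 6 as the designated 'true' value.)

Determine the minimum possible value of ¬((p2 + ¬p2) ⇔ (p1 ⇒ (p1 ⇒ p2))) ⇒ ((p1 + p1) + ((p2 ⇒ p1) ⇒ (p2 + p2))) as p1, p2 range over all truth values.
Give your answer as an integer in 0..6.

Take p1 = 1, p2 = 0:
¬p2 = ¬0 = 6
p2 + ¬p2 = 0 + 6 = 6
p1 ⇒ p2 = 1 ⇒ 0 = 0
p1 ⇒ (p1 ⇒ p2) = 1 ⇒ 0 = 0
(p2 + ¬p2) ⇔ (p1 ⇒ (p1 ⇒ p2)) = 6 ⇔ 0 = 0
¬((p2 + ¬p2) ⇔ (p1 ⇒ (p1 ⇒ p2))) = ¬0 = 6
p1 + p1 = 1 + 1 = 1
p2 ⇒ p1 = 0 ⇒ 1 = 6
p2 + p2 = 0 + 0 = 0
(p2 ⇒ p1) ⇒ (p2 + p2) = 6 ⇒ 0 = 0
(p1 + p1) + ((p2 ⇒ p1) ⇒ (p2 + p2)) = 1 + 0 = 1
¬((p2 + ¬p2) ⇔ (p1 ⇒ (p1 ⇒ p2))) ⇒ ((p1 + p1) + ((p2 ⇒ p1) ⇒ (p2 + p2))) = 6 ⇒ 1 = 1
No assignment yields a value below 1, so this is the minimum.

1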